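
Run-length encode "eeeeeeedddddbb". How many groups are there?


Input: eeeeeeedddddbb
Scanning for consecutive runs:
  Group 1: 'e' x 7 (positions 0-6)
  Group 2: 'd' x 5 (positions 7-11)
  Group 3: 'b' x 2 (positions 12-13)
Total groups: 3

3


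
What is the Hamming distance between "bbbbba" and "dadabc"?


Comparing "bbbbba" and "dadabc" position by position:
  Position 0: 'b' vs 'd' => differ
  Position 1: 'b' vs 'a' => differ
  Position 2: 'b' vs 'd' => differ
  Position 3: 'b' vs 'a' => differ
  Position 4: 'b' vs 'b' => same
  Position 5: 'a' vs 'c' => differ
Total differences (Hamming distance): 5

5


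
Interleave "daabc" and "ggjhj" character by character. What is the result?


Interleaving "daabc" and "ggjhj":
  Position 0: 'd' from first, 'g' from second => "dg"
  Position 1: 'a' from first, 'g' from second => "ag"
  Position 2: 'a' from first, 'j' from second => "aj"
  Position 3: 'b' from first, 'h' from second => "bh"
  Position 4: 'c' from first, 'j' from second => "cj"
Result: dgagajbhcj

dgagajbhcj


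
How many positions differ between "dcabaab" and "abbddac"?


Comparing "dcabaab" and "abbddac" position by position:
  Position 0: 'd' vs 'a' => DIFFER
  Position 1: 'c' vs 'b' => DIFFER
  Position 2: 'a' vs 'b' => DIFFER
  Position 3: 'b' vs 'd' => DIFFER
  Position 4: 'a' vs 'd' => DIFFER
  Position 5: 'a' vs 'a' => same
  Position 6: 'b' vs 'c' => DIFFER
Positions that differ: 6

6


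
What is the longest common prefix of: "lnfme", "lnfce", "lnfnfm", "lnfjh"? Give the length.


Words: lnfme, lnfce, lnfnfm, lnfjh
  Position 0: all 'l' => match
  Position 1: all 'n' => match
  Position 2: all 'f' => match
  Position 3: ('m', 'c', 'n', 'j') => mismatch, stop
LCP = "lnf" (length 3)

3


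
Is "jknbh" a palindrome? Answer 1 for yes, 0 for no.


Input: jknbh
Reversed: hbnkj
  Compare pos 0 ('j') with pos 4 ('h'): MISMATCH
  Compare pos 1 ('k') with pos 3 ('b'): MISMATCH
Result: not a palindrome

0


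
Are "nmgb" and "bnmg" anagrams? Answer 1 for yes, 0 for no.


Strings: "nmgb", "bnmg"
Sorted first:  bgmn
Sorted second: bgmn
Sorted forms match => anagrams

1


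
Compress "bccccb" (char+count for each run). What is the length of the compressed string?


Input: bccccb
Runs:
  'b' x 1 => "b1"
  'c' x 4 => "c4"
  'b' x 1 => "b1"
Compressed: "b1c4b1"
Compressed length: 6

6


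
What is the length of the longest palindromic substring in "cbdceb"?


Input: "cbdceb"
Checking substrings for palindromes:
  No multi-char palindromic substrings found
Longest palindromic substring: "c" with length 1

1


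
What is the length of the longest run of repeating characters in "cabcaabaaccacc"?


Input: "cabcaabaaccacc"
Scanning for longest run:
  Position 1 ('a'): new char, reset run to 1
  Position 2 ('b'): new char, reset run to 1
  Position 3 ('c'): new char, reset run to 1
  Position 4 ('a'): new char, reset run to 1
  Position 5 ('a'): continues run of 'a', length=2
  Position 6 ('b'): new char, reset run to 1
  Position 7 ('a'): new char, reset run to 1
  Position 8 ('a'): continues run of 'a', length=2
  Position 9 ('c'): new char, reset run to 1
  Position 10 ('c'): continues run of 'c', length=2
  Position 11 ('a'): new char, reset run to 1
  Position 12 ('c'): new char, reset run to 1
  Position 13 ('c'): continues run of 'c', length=2
Longest run: 'a' with length 2

2


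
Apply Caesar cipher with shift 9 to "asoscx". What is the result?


Caesar cipher: shift "asoscx" by 9
  'a' (pos 0) + 9 = pos 9 = 'j'
  's' (pos 18) + 9 = pos 1 = 'b'
  'o' (pos 14) + 9 = pos 23 = 'x'
  's' (pos 18) + 9 = pos 1 = 'b'
  'c' (pos 2) + 9 = pos 11 = 'l'
  'x' (pos 23) + 9 = pos 6 = 'g'
Result: jbxblg

jbxblg


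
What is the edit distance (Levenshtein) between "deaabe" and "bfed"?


Computing edit distance: "deaabe" -> "bfed"
DP table:
           b    f    e    d
      0    1    2    3    4
  d   1    1    2    3    3
  e   2    2    2    2    3
  a   3    3    3    3    3
  a   4    4    4    4    4
  b   5    4    5    5    5
  e   6    5    5    5    6
Edit distance = dp[6][4] = 6

6


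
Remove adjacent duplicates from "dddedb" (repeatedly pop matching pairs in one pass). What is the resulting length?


Input: dddedb
Stack-based adjacent duplicate removal:
  Read 'd': push. Stack: d
  Read 'd': matches stack top 'd' => pop. Stack: (empty)
  Read 'd': push. Stack: d
  Read 'e': push. Stack: de
  Read 'd': push. Stack: ded
  Read 'b': push. Stack: dedb
Final stack: "dedb" (length 4)

4


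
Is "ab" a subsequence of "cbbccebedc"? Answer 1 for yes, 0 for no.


Check if "ab" is a subsequence of "cbbccebedc"
Greedy scan:
  Position 0 ('c'): no match needed
  Position 1 ('b'): no match needed
  Position 2 ('b'): no match needed
  Position 3 ('c'): no match needed
  Position 4 ('c'): no match needed
  Position 5 ('e'): no match needed
  Position 6 ('b'): no match needed
  Position 7 ('e'): no match needed
  Position 8 ('d'): no match needed
  Position 9 ('c'): no match needed
Only matched 0/2 characters => not a subsequence

0


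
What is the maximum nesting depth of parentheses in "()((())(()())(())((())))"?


Input: "()((())(()())(())((())))"
Tracking depth:
  Position 0 '(': depth becomes 1
  Position 1 ')': depth becomes 0
  Position 2 '(': depth becomes 1
  Position 3 '(': depth becomes 2
  Position 4 '(': depth becomes 3
  Position 5 ')': depth becomes 2
  Position 6 ')': depth becomes 1
  Position 7 '(': depth becomes 2
  Position 8 '(': depth becomes 3
  Position 9 ')': depth becomes 2
  Position 10 '(': depth becomes 3
  Position 11 ')': depth becomes 2
  Position 12 ')': depth becomes 1
  Position 13 '(': depth becomes 2
  Position 14 '(': depth becomes 3
  Position 15 ')': depth becomes 2
  Position 16 ')': depth becomes 1
  Position 17 '(': depth becomes 2
  Position 18 '(': depth becomes 3
  Position 19 '(': depth becomes 4
  Position 20 ')': depth becomes 3
  Position 21 ')': depth becomes 2
  Position 22 ')': depth becomes 1
  Position 23 ')': depth becomes 0
Maximum depth reached: 4

4


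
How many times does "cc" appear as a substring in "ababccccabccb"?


Searching for "cc" in "ababccccabccb"
Scanning each position:
  Position 0: "ab" => no
  Position 1: "ba" => no
  Position 2: "ab" => no
  Position 3: "bc" => no
  Position 4: "cc" => MATCH
  Position 5: "cc" => MATCH
  Position 6: "cc" => MATCH
  Position 7: "ca" => no
  Position 8: "ab" => no
  Position 9: "bc" => no
  Position 10: "cc" => MATCH
  Position 11: "cb" => no
Total occurrences: 4

4


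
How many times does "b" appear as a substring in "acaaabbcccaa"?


Searching for "b" in "acaaabbcccaa"
Scanning each position:
  Position 0: "a" => no
  Position 1: "c" => no
  Position 2: "a" => no
  Position 3: "a" => no
  Position 4: "a" => no
  Position 5: "b" => MATCH
  Position 6: "b" => MATCH
  Position 7: "c" => no
  Position 8: "c" => no
  Position 9: "c" => no
  Position 10: "a" => no
  Position 11: "a" => no
Total occurrences: 2

2


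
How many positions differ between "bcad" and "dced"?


Comparing "bcad" and "dced" position by position:
  Position 0: 'b' vs 'd' => DIFFER
  Position 1: 'c' vs 'c' => same
  Position 2: 'a' vs 'e' => DIFFER
  Position 3: 'd' vs 'd' => same
Positions that differ: 2

2


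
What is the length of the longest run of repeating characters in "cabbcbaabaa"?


Input: "cabbcbaabaa"
Scanning for longest run:
  Position 1 ('a'): new char, reset run to 1
  Position 2 ('b'): new char, reset run to 1
  Position 3 ('b'): continues run of 'b', length=2
  Position 4 ('c'): new char, reset run to 1
  Position 5 ('b'): new char, reset run to 1
  Position 6 ('a'): new char, reset run to 1
  Position 7 ('a'): continues run of 'a', length=2
  Position 8 ('b'): new char, reset run to 1
  Position 9 ('a'): new char, reset run to 1
  Position 10 ('a'): continues run of 'a', length=2
Longest run: 'b' with length 2

2


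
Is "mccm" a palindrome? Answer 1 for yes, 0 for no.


Input: mccm
Reversed: mccm
  Compare pos 0 ('m') with pos 3 ('m'): match
  Compare pos 1 ('c') with pos 2 ('c'): match
Result: palindrome

1


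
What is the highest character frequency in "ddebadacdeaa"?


Input: ddebadacdeaa
Character counts:
  'a': 4
  'b': 1
  'c': 1
  'd': 4
  'e': 2
Maximum frequency: 4

4


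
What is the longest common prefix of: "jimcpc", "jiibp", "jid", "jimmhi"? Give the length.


Words: jimcpc, jiibp, jid, jimmhi
  Position 0: all 'j' => match
  Position 1: all 'i' => match
  Position 2: ('m', 'i', 'd', 'm') => mismatch, stop
LCP = "ji" (length 2)

2


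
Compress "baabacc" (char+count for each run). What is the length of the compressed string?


Input: baabacc
Runs:
  'b' x 1 => "b1"
  'a' x 2 => "a2"
  'b' x 1 => "b1"
  'a' x 1 => "a1"
  'c' x 2 => "c2"
Compressed: "b1a2b1a1c2"
Compressed length: 10

10


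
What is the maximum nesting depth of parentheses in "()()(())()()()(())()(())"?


Input: "()()(())()()()(())()(())"
Tracking depth:
  Position 0 '(': depth becomes 1
  Position 1 ')': depth becomes 0
  Position 2 '(': depth becomes 1
  Position 3 ')': depth becomes 0
  Position 4 '(': depth becomes 1
  Position 5 '(': depth becomes 2
  Position 6 ')': depth becomes 1
  Position 7 ')': depth becomes 0
  Position 8 '(': depth becomes 1
  Position 9 ')': depth becomes 0
  Position 10 '(': depth becomes 1
  Position 11 ')': depth becomes 0
  Position 12 '(': depth becomes 1
  Position 13 ')': depth becomes 0
  Position 14 '(': depth becomes 1
  Position 15 '(': depth becomes 2
  Position 16 ')': depth becomes 1
  Position 17 ')': depth becomes 0
  Position 18 '(': depth becomes 1
  Position 19 ')': depth becomes 0
  Position 20 '(': depth becomes 1
  Position 21 '(': depth becomes 2
  Position 22 ')': depth becomes 1
  Position 23 ')': depth becomes 0
Maximum depth reached: 2

2


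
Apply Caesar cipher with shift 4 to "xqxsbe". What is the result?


Caesar cipher: shift "xqxsbe" by 4
  'x' (pos 23) + 4 = pos 1 = 'b'
  'q' (pos 16) + 4 = pos 20 = 'u'
  'x' (pos 23) + 4 = pos 1 = 'b'
  's' (pos 18) + 4 = pos 22 = 'w'
  'b' (pos 1) + 4 = pos 5 = 'f'
  'e' (pos 4) + 4 = pos 8 = 'i'
Result: bubwfi

bubwfi


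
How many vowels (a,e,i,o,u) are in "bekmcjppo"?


Input: bekmcjppo
Checking each character:
  'b' at position 0: consonant
  'e' at position 1: vowel (running total: 1)
  'k' at position 2: consonant
  'm' at position 3: consonant
  'c' at position 4: consonant
  'j' at position 5: consonant
  'p' at position 6: consonant
  'p' at position 7: consonant
  'o' at position 8: vowel (running total: 2)
Total vowels: 2

2


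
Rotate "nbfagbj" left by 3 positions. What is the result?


Input: "nbfagbj", rotate left by 3
First 3 characters: "nbf"
Remaining characters: "agbj"
Concatenate remaining + first: "agbj" + "nbf" = "agbjnbf"

agbjnbf


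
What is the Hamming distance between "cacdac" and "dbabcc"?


Comparing "cacdac" and "dbabcc" position by position:
  Position 0: 'c' vs 'd' => differ
  Position 1: 'a' vs 'b' => differ
  Position 2: 'c' vs 'a' => differ
  Position 3: 'd' vs 'b' => differ
  Position 4: 'a' vs 'c' => differ
  Position 5: 'c' vs 'c' => same
Total differences (Hamming distance): 5

5


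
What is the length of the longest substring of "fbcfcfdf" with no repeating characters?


Input: "fbcfcfdf"
Sliding window (track last position of each char):
  Position 0 ('f'): window [0,0] length 1 -- new best
  Position 1 ('b'): window [0,1] length 2 -- new best
  Position 2 ('c'): window [0,2] length 3 -- new best
  Position 3 ('f'): repeat (last at 0), move window start to 1
  Position 3 ('f'): window [1,3] length 3
  Position 4 ('c'): repeat (last at 2), move window start to 3
  Position 4 ('c'): window [3,4] length 2
  Position 5 ('f'): repeat (last at 3), move window start to 4
  Position 5 ('f'): window [4,5] length 2
  Position 6 ('d'): window [4,6] length 3
  Position 7 ('f'): repeat (last at 5), move window start to 6
  Position 7 ('f'): window [6,7] length 2
Longest substring with no repeats: "fbc" with length 3

3


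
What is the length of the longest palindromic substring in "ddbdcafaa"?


Input: "ddbdcafaa"
Checking substrings for palindromes:
  [1:4] "dbd" (len 3) => palindrome
  [5:8] "afa" (len 3) => palindrome
  [0:2] "dd" (len 2) => palindrome
  [7:9] "aa" (len 2) => palindrome
Longest palindromic substring: "dbd" with length 3

3


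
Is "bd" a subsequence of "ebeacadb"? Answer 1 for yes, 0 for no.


Check if "bd" is a subsequence of "ebeacadb"
Greedy scan:
  Position 0 ('e'): no match needed
  Position 1 ('b'): matches sub[0] = 'b'
  Position 2 ('e'): no match needed
  Position 3 ('a'): no match needed
  Position 4 ('c'): no match needed
  Position 5 ('a'): no match needed
  Position 6 ('d'): matches sub[1] = 'd'
  Position 7 ('b'): no match needed
All 2 characters matched => is a subsequence

1


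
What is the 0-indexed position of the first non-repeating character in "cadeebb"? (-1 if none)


Input: cadeebb
Character frequencies:
  'a': 1
  'b': 2
  'c': 1
  'd': 1
  'e': 2
Scanning left to right for freq == 1:
  Position 0 ('c'): unique! => answer = 0

0


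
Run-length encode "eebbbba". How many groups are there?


Input: eebbbba
Scanning for consecutive runs:
  Group 1: 'e' x 2 (positions 0-1)
  Group 2: 'b' x 4 (positions 2-5)
  Group 3: 'a' x 1 (positions 6-6)
Total groups: 3

3


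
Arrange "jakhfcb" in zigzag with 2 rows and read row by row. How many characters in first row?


Zigzag "jakhfcb" into 2 rows:
Placing characters:
  'j' => row 0
  'a' => row 1
  'k' => row 0
  'h' => row 1
  'f' => row 0
  'c' => row 1
  'b' => row 0
Rows:
  Row 0: "jkfb"
  Row 1: "ahc"
First row length: 4

4


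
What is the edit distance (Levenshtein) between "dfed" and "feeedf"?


Computing edit distance: "dfed" -> "feeedf"
DP table:
           f    e    e    e    d    f
      0    1    2    3    4    5    6
  d   1    1    2    3    4    4    5
  f   2    1    2    3    4    5    4
  e   3    2    1    2    3    4    5
  d   4    3    2    2    3    3    4
Edit distance = dp[4][6] = 4

4


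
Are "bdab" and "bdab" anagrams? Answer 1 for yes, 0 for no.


Strings: "bdab", "bdab"
Sorted first:  abbd
Sorted second: abbd
Sorted forms match => anagrams

1


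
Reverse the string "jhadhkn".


Input: jhadhkn
Reading characters right to left:
  Position 6: 'n'
  Position 5: 'k'
  Position 4: 'h'
  Position 3: 'd'
  Position 2: 'a'
  Position 1: 'h'
  Position 0: 'j'
Reversed: nkhdahj

nkhdahj


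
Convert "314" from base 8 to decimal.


Input: "314" in base 8
Positional expansion:
  Digit '3' (value 3) x 8^2 = 192
  Digit '1' (value 1) x 8^1 = 8
  Digit '4' (value 4) x 8^0 = 4
Sum = 204

204


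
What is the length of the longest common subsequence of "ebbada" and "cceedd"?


LCS of "ebbada" and "cceedd"
DP table:
           c    c    e    e    d    d
      0    0    0    0    0    0    0
  e   0    0    0    1    1    1    1
  b   0    0    0    1    1    1    1
  b   0    0    0    1    1    1    1
  a   0    0    0    1    1    1    1
  d   0    0    0    1    1    2    2
  a   0    0    0    1    1    2    2
LCS length = dp[6][6] = 2

2


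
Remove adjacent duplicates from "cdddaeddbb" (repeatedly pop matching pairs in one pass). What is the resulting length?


Input: cdddaeddbb
Stack-based adjacent duplicate removal:
  Read 'c': push. Stack: c
  Read 'd': push. Stack: cd
  Read 'd': matches stack top 'd' => pop. Stack: c
  Read 'd': push. Stack: cd
  Read 'a': push. Stack: cda
  Read 'e': push. Stack: cdae
  Read 'd': push. Stack: cdaed
  Read 'd': matches stack top 'd' => pop. Stack: cdae
  Read 'b': push. Stack: cdaeb
  Read 'b': matches stack top 'b' => pop. Stack: cdae
Final stack: "cdae" (length 4)

4


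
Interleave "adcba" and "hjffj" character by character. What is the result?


Interleaving "adcba" and "hjffj":
  Position 0: 'a' from first, 'h' from second => "ah"
  Position 1: 'd' from first, 'j' from second => "dj"
  Position 2: 'c' from first, 'f' from second => "cf"
  Position 3: 'b' from first, 'f' from second => "bf"
  Position 4: 'a' from first, 'j' from second => "aj"
Result: ahdjcfbfaj

ahdjcfbfaj


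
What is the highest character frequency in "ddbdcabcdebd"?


Input: ddbdcabcdebd
Character counts:
  'a': 1
  'b': 3
  'c': 2
  'd': 5
  'e': 1
Maximum frequency: 5

5


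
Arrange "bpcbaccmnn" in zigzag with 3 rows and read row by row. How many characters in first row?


Zigzag "bpcbaccmnn" into 3 rows:
Placing characters:
  'b' => row 0
  'p' => row 1
  'c' => row 2
  'b' => row 1
  'a' => row 0
  'c' => row 1
  'c' => row 2
  'm' => row 1
  'n' => row 0
  'n' => row 1
Rows:
  Row 0: "ban"
  Row 1: "pbcmn"
  Row 2: "cc"
First row length: 3

3


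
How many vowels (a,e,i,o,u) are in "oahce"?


Input: oahce
Checking each character:
  'o' at position 0: vowel (running total: 1)
  'a' at position 1: vowel (running total: 2)
  'h' at position 2: consonant
  'c' at position 3: consonant
  'e' at position 4: vowel (running total: 3)
Total vowels: 3

3


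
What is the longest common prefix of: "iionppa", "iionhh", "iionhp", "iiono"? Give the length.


Words: iionppa, iionhh, iionhp, iiono
  Position 0: all 'i' => match
  Position 1: all 'i' => match
  Position 2: all 'o' => match
  Position 3: all 'n' => match
  Position 4: ('p', 'h', 'h', 'o') => mismatch, stop
LCP = "iion" (length 4)

4


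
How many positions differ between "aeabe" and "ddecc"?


Comparing "aeabe" and "ddecc" position by position:
  Position 0: 'a' vs 'd' => DIFFER
  Position 1: 'e' vs 'd' => DIFFER
  Position 2: 'a' vs 'e' => DIFFER
  Position 3: 'b' vs 'c' => DIFFER
  Position 4: 'e' vs 'c' => DIFFER
Positions that differ: 5

5


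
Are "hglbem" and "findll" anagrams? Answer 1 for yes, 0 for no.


Strings: "hglbem", "findll"
Sorted first:  beghlm
Sorted second: dfilln
Differ at position 0: 'b' vs 'd' => not anagrams

0


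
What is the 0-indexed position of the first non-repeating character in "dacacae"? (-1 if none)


Input: dacacae
Character frequencies:
  'a': 3
  'c': 2
  'd': 1
  'e': 1
Scanning left to right for freq == 1:
  Position 0 ('d'): unique! => answer = 0

0


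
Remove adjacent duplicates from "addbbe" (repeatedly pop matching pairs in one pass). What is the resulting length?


Input: addbbe
Stack-based adjacent duplicate removal:
  Read 'a': push. Stack: a
  Read 'd': push. Stack: ad
  Read 'd': matches stack top 'd' => pop. Stack: a
  Read 'b': push. Stack: ab
  Read 'b': matches stack top 'b' => pop. Stack: a
  Read 'e': push. Stack: ae
Final stack: "ae" (length 2)

2


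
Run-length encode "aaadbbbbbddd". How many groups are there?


Input: aaadbbbbbddd
Scanning for consecutive runs:
  Group 1: 'a' x 3 (positions 0-2)
  Group 2: 'd' x 1 (positions 3-3)
  Group 3: 'b' x 5 (positions 4-8)
  Group 4: 'd' x 3 (positions 9-11)
Total groups: 4

4


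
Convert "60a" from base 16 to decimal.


Input: "60a" in base 16
Positional expansion:
  Digit '6' (value 6) x 16^2 = 1536
  Digit '0' (value 0) x 16^1 = 0
  Digit 'a' (value 10) x 16^0 = 10
Sum = 1546

1546


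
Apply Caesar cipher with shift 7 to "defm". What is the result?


Caesar cipher: shift "defm" by 7
  'd' (pos 3) + 7 = pos 10 = 'k'
  'e' (pos 4) + 7 = pos 11 = 'l'
  'f' (pos 5) + 7 = pos 12 = 'm'
  'm' (pos 12) + 7 = pos 19 = 't'
Result: klmt

klmt


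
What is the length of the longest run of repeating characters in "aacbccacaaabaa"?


Input: "aacbccacaaabaa"
Scanning for longest run:
  Position 1 ('a'): continues run of 'a', length=2
  Position 2 ('c'): new char, reset run to 1
  Position 3 ('b'): new char, reset run to 1
  Position 4 ('c'): new char, reset run to 1
  Position 5 ('c'): continues run of 'c', length=2
  Position 6 ('a'): new char, reset run to 1
  Position 7 ('c'): new char, reset run to 1
  Position 8 ('a'): new char, reset run to 1
  Position 9 ('a'): continues run of 'a', length=2
  Position 10 ('a'): continues run of 'a', length=3
  Position 11 ('b'): new char, reset run to 1
  Position 12 ('a'): new char, reset run to 1
  Position 13 ('a'): continues run of 'a', length=2
Longest run: 'a' with length 3

3


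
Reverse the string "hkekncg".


Input: hkekncg
Reading characters right to left:
  Position 6: 'g'
  Position 5: 'c'
  Position 4: 'n'
  Position 3: 'k'
  Position 2: 'e'
  Position 1: 'k'
  Position 0: 'h'
Reversed: gcnkekh

gcnkekh


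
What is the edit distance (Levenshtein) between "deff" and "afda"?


Computing edit distance: "deff" -> "afda"
DP table:
           a    f    d    a
      0    1    2    3    4
  d   1    1    2    2    3
  e   2    2    2    3    3
  f   3    3    2    3    4
  f   4    4    3    3    4
Edit distance = dp[4][4] = 4

4


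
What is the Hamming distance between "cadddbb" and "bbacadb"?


Comparing "cadddbb" and "bbacadb" position by position:
  Position 0: 'c' vs 'b' => differ
  Position 1: 'a' vs 'b' => differ
  Position 2: 'd' vs 'a' => differ
  Position 3: 'd' vs 'c' => differ
  Position 4: 'd' vs 'a' => differ
  Position 5: 'b' vs 'd' => differ
  Position 6: 'b' vs 'b' => same
Total differences (Hamming distance): 6

6


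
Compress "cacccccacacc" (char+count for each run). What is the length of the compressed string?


Input: cacccccacacc
Runs:
  'c' x 1 => "c1"
  'a' x 1 => "a1"
  'c' x 5 => "c5"
  'a' x 1 => "a1"
  'c' x 1 => "c1"
  'a' x 1 => "a1"
  'c' x 2 => "c2"
Compressed: "c1a1c5a1c1a1c2"
Compressed length: 14

14


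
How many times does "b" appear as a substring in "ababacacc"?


Searching for "b" in "ababacacc"
Scanning each position:
  Position 0: "a" => no
  Position 1: "b" => MATCH
  Position 2: "a" => no
  Position 3: "b" => MATCH
  Position 4: "a" => no
  Position 5: "c" => no
  Position 6: "a" => no
  Position 7: "c" => no
  Position 8: "c" => no
Total occurrences: 2

2


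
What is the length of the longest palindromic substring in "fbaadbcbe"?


Input: "fbaadbcbe"
Checking substrings for palindromes:
  [5:8] "bcb" (len 3) => palindrome
  [2:4] "aa" (len 2) => palindrome
Longest palindromic substring: "bcb" with length 3

3


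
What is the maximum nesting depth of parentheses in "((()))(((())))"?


Input: "((()))(((())))"
Tracking depth:
  Position 0 '(': depth becomes 1
  Position 1 '(': depth becomes 2
  Position 2 '(': depth becomes 3
  Position 3 ')': depth becomes 2
  Position 4 ')': depth becomes 1
  Position 5 ')': depth becomes 0
  Position 6 '(': depth becomes 1
  Position 7 '(': depth becomes 2
  Position 8 '(': depth becomes 3
  Position 9 '(': depth becomes 4
  Position 10 ')': depth becomes 3
  Position 11 ')': depth becomes 2
  Position 12 ')': depth becomes 1
  Position 13 ')': depth becomes 0
Maximum depth reached: 4

4


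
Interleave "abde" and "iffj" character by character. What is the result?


Interleaving "abde" and "iffj":
  Position 0: 'a' from first, 'i' from second => "ai"
  Position 1: 'b' from first, 'f' from second => "bf"
  Position 2: 'd' from first, 'f' from second => "df"
  Position 3: 'e' from first, 'j' from second => "ej"
Result: aibfdfej

aibfdfej


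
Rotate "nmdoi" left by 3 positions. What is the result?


Input: "nmdoi", rotate left by 3
First 3 characters: "nmd"
Remaining characters: "oi"
Concatenate remaining + first: "oi" + "nmd" = "oinmd"

oinmd


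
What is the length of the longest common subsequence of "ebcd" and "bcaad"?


LCS of "ebcd" and "bcaad"
DP table:
           b    c    a    a    d
      0    0    0    0    0    0
  e   0    0    0    0    0    0
  b   0    1    1    1    1    1
  c   0    1    2    2    2    2
  d   0    1    2    2    2    3
LCS length = dp[4][5] = 3

3


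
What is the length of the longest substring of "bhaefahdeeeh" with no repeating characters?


Input: "bhaefahdeeeh"
Sliding window (track last position of each char):
  Position 0 ('b'): window [0,0] length 1 -- new best
  Position 1 ('h'): window [0,1] length 2 -- new best
  Position 2 ('a'): window [0,2] length 3 -- new best
  Position 3 ('e'): window [0,3] length 4 -- new best
  Position 4 ('f'): window [0,4] length 5 -- new best
  Position 5 ('a'): repeat (last at 2), move window start to 3
  Position 5 ('a'): window [3,5] length 3
  Position 6 ('h'): window [3,6] length 4
  Position 7 ('d'): window [3,7] length 5
  Position 8 ('e'): repeat (last at 3), move window start to 4
  Position 8 ('e'): window [4,8] length 5
  Position 9 ('e'): repeat (last at 8), move window start to 9
  Position 9 ('e'): window [9,9] length 1
  Position 10 ('e'): repeat (last at 9), move window start to 10
  Position 10 ('e'): window [10,10] length 1
  Position 11 ('h'): window [10,11] length 2
Longest substring with no repeats: "bhaef" with length 5

5


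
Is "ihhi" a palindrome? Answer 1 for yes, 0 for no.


Input: ihhi
Reversed: ihhi
  Compare pos 0 ('i') with pos 3 ('i'): match
  Compare pos 1 ('h') with pos 2 ('h'): match
Result: palindrome

1


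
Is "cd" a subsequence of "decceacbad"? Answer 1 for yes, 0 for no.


Check if "cd" is a subsequence of "decceacbad"
Greedy scan:
  Position 0 ('d'): no match needed
  Position 1 ('e'): no match needed
  Position 2 ('c'): matches sub[0] = 'c'
  Position 3 ('c'): no match needed
  Position 4 ('e'): no match needed
  Position 5 ('a'): no match needed
  Position 6 ('c'): no match needed
  Position 7 ('b'): no match needed
  Position 8 ('a'): no match needed
  Position 9 ('d'): matches sub[1] = 'd'
All 2 characters matched => is a subsequence

1


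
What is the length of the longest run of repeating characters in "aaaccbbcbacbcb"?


Input: "aaaccbbcbacbcb"
Scanning for longest run:
  Position 1 ('a'): continues run of 'a', length=2
  Position 2 ('a'): continues run of 'a', length=3
  Position 3 ('c'): new char, reset run to 1
  Position 4 ('c'): continues run of 'c', length=2
  Position 5 ('b'): new char, reset run to 1
  Position 6 ('b'): continues run of 'b', length=2
  Position 7 ('c'): new char, reset run to 1
  Position 8 ('b'): new char, reset run to 1
  Position 9 ('a'): new char, reset run to 1
  Position 10 ('c'): new char, reset run to 1
  Position 11 ('b'): new char, reset run to 1
  Position 12 ('c'): new char, reset run to 1
  Position 13 ('b'): new char, reset run to 1
Longest run: 'a' with length 3

3


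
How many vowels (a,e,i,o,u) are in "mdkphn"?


Input: mdkphn
Checking each character:
  'm' at position 0: consonant
  'd' at position 1: consonant
  'k' at position 2: consonant
  'p' at position 3: consonant
  'h' at position 4: consonant
  'n' at position 5: consonant
Total vowels: 0

0


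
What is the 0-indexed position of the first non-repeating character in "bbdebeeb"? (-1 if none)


Input: bbdebeeb
Character frequencies:
  'b': 4
  'd': 1
  'e': 3
Scanning left to right for freq == 1:
  Position 0 ('b'): freq=4, skip
  Position 1 ('b'): freq=4, skip
  Position 2 ('d'): unique! => answer = 2

2


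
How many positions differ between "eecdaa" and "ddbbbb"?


Comparing "eecdaa" and "ddbbbb" position by position:
  Position 0: 'e' vs 'd' => DIFFER
  Position 1: 'e' vs 'd' => DIFFER
  Position 2: 'c' vs 'b' => DIFFER
  Position 3: 'd' vs 'b' => DIFFER
  Position 4: 'a' vs 'b' => DIFFER
  Position 5: 'a' vs 'b' => DIFFER
Positions that differ: 6

6


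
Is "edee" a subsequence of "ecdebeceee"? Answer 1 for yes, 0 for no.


Check if "edee" is a subsequence of "ecdebeceee"
Greedy scan:
  Position 0 ('e'): matches sub[0] = 'e'
  Position 1 ('c'): no match needed
  Position 2 ('d'): matches sub[1] = 'd'
  Position 3 ('e'): matches sub[2] = 'e'
  Position 4 ('b'): no match needed
  Position 5 ('e'): matches sub[3] = 'e'
  Position 6 ('c'): no match needed
  Position 7 ('e'): no match needed
  Position 8 ('e'): no match needed
  Position 9 ('e'): no match needed
All 4 characters matched => is a subsequence

1


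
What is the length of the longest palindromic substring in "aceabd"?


Input: "aceabd"
Checking substrings for palindromes:
  No multi-char palindromic substrings found
Longest palindromic substring: "a" with length 1

1


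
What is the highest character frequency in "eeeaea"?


Input: eeeaea
Character counts:
  'a': 2
  'e': 4
Maximum frequency: 4

4


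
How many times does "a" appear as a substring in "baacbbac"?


Searching for "a" in "baacbbac"
Scanning each position:
  Position 0: "b" => no
  Position 1: "a" => MATCH
  Position 2: "a" => MATCH
  Position 3: "c" => no
  Position 4: "b" => no
  Position 5: "b" => no
  Position 6: "a" => MATCH
  Position 7: "c" => no
Total occurrences: 3

3


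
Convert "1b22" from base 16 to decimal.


Input: "1b22" in base 16
Positional expansion:
  Digit '1' (value 1) x 16^3 = 4096
  Digit 'b' (value 11) x 16^2 = 2816
  Digit '2' (value 2) x 16^1 = 32
  Digit '2' (value 2) x 16^0 = 2
Sum = 6946

6946


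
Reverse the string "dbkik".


Input: dbkik
Reading characters right to left:
  Position 4: 'k'
  Position 3: 'i'
  Position 2: 'k'
  Position 1: 'b'
  Position 0: 'd'
Reversed: kikbd

kikbd


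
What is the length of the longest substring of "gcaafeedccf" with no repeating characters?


Input: "gcaafeedccf"
Sliding window (track last position of each char):
  Position 0 ('g'): window [0,0] length 1 -- new best
  Position 1 ('c'): window [0,1] length 2 -- new best
  Position 2 ('a'): window [0,2] length 3 -- new best
  Position 3 ('a'): repeat (last at 2), move window start to 3
  Position 3 ('a'): window [3,3] length 1
  Position 4 ('f'): window [3,4] length 2
  Position 5 ('e'): window [3,5] length 3
  Position 6 ('e'): repeat (last at 5), move window start to 6
  Position 6 ('e'): window [6,6] length 1
  Position 7 ('d'): window [6,7] length 2
  Position 8 ('c'): window [6,8] length 3
  Position 9 ('c'): repeat (last at 8), move window start to 9
  Position 9 ('c'): window [9,9] length 1
  Position 10 ('f'): window [9,10] length 2
Longest substring with no repeats: "gca" with length 3

3


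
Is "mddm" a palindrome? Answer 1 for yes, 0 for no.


Input: mddm
Reversed: mddm
  Compare pos 0 ('m') with pos 3 ('m'): match
  Compare pos 1 ('d') with pos 2 ('d'): match
Result: palindrome

1


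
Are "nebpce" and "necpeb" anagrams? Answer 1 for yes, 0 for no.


Strings: "nebpce", "necpeb"
Sorted first:  bceenp
Sorted second: bceenp
Sorted forms match => anagrams

1


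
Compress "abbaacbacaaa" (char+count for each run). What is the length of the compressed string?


Input: abbaacbacaaa
Runs:
  'a' x 1 => "a1"
  'b' x 2 => "b2"
  'a' x 2 => "a2"
  'c' x 1 => "c1"
  'b' x 1 => "b1"
  'a' x 1 => "a1"
  'c' x 1 => "c1"
  'a' x 3 => "a3"
Compressed: "a1b2a2c1b1a1c1a3"
Compressed length: 16

16


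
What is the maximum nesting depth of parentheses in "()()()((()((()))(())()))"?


Input: "()()()((()((()))(())()))"
Tracking depth:
  Position 0 '(': depth becomes 1
  Position 1 ')': depth becomes 0
  Position 2 '(': depth becomes 1
  Position 3 ')': depth becomes 0
  Position 4 '(': depth becomes 1
  Position 5 ')': depth becomes 0
  Position 6 '(': depth becomes 1
  Position 7 '(': depth becomes 2
  Position 8 '(': depth becomes 3
  Position 9 ')': depth becomes 2
  Position 10 '(': depth becomes 3
  Position 11 '(': depth becomes 4
  Position 12 '(': depth becomes 5
  Position 13 ')': depth becomes 4
  Position 14 ')': depth becomes 3
  Position 15 ')': depth becomes 2
  Position 16 '(': depth becomes 3
  Position 17 '(': depth becomes 4
  Position 18 ')': depth becomes 3
  Position 19 ')': depth becomes 2
  Position 20 '(': depth becomes 3
  Position 21 ')': depth becomes 2
  Position 22 ')': depth becomes 1
  Position 23 ')': depth becomes 0
Maximum depth reached: 5

5


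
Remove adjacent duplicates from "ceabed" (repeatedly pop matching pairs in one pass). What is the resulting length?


Input: ceabed
Stack-based adjacent duplicate removal:
  Read 'c': push. Stack: c
  Read 'e': push. Stack: ce
  Read 'a': push. Stack: cea
  Read 'b': push. Stack: ceab
  Read 'e': push. Stack: ceabe
  Read 'd': push. Stack: ceabed
Final stack: "ceabed" (length 6)

6


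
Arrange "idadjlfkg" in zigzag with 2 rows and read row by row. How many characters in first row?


Zigzag "idadjlfkg" into 2 rows:
Placing characters:
  'i' => row 0
  'd' => row 1
  'a' => row 0
  'd' => row 1
  'j' => row 0
  'l' => row 1
  'f' => row 0
  'k' => row 1
  'g' => row 0
Rows:
  Row 0: "iajfg"
  Row 1: "ddlk"
First row length: 5

5


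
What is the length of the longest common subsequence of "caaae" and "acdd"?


LCS of "caaae" and "acdd"
DP table:
           a    c    d    d
      0    0    0    0    0
  c   0    0    1    1    1
  a   0    1    1    1    1
  a   0    1    1    1    1
  a   0    1    1    1    1
  e   0    1    1    1    1
LCS length = dp[5][4] = 1

1


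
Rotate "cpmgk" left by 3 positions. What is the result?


Input: "cpmgk", rotate left by 3
First 3 characters: "cpm"
Remaining characters: "gk"
Concatenate remaining + first: "gk" + "cpm" = "gkcpm"

gkcpm


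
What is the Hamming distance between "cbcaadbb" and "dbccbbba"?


Comparing "cbcaadbb" and "dbccbbba" position by position:
  Position 0: 'c' vs 'd' => differ
  Position 1: 'b' vs 'b' => same
  Position 2: 'c' vs 'c' => same
  Position 3: 'a' vs 'c' => differ
  Position 4: 'a' vs 'b' => differ
  Position 5: 'd' vs 'b' => differ
  Position 6: 'b' vs 'b' => same
  Position 7: 'b' vs 'a' => differ
Total differences (Hamming distance): 5

5


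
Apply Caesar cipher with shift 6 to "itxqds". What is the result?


Caesar cipher: shift "itxqds" by 6
  'i' (pos 8) + 6 = pos 14 = 'o'
  't' (pos 19) + 6 = pos 25 = 'z'
  'x' (pos 23) + 6 = pos 3 = 'd'
  'q' (pos 16) + 6 = pos 22 = 'w'
  'd' (pos 3) + 6 = pos 9 = 'j'
  's' (pos 18) + 6 = pos 24 = 'y'
Result: ozdwjy

ozdwjy


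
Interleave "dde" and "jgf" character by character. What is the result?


Interleaving "dde" and "jgf":
  Position 0: 'd' from first, 'j' from second => "dj"
  Position 1: 'd' from first, 'g' from second => "dg"
  Position 2: 'e' from first, 'f' from second => "ef"
Result: djdgef

djdgef


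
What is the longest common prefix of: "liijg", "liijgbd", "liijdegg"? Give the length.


Words: liijg, liijgbd, liijdegg
  Position 0: all 'l' => match
  Position 1: all 'i' => match
  Position 2: all 'i' => match
  Position 3: all 'j' => match
  Position 4: ('g', 'g', 'd') => mismatch, stop
LCP = "liij" (length 4)

4


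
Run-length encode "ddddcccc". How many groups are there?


Input: ddddcccc
Scanning for consecutive runs:
  Group 1: 'd' x 4 (positions 0-3)
  Group 2: 'c' x 4 (positions 4-7)
Total groups: 2

2


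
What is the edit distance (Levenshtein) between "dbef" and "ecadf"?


Computing edit distance: "dbef" -> "ecadf"
DP table:
           e    c    a    d    f
      0    1    2    3    4    5
  d   1    1    2    3    3    4
  b   2    2    2    3    4    4
  e   3    2    3    3    4    5
  f   4    3    3    4    4    4
Edit distance = dp[4][5] = 4

4


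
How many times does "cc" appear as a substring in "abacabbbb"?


Searching for "cc" in "abacabbbb"
Scanning each position:
  Position 0: "ab" => no
  Position 1: "ba" => no
  Position 2: "ac" => no
  Position 3: "ca" => no
  Position 4: "ab" => no
  Position 5: "bb" => no
  Position 6: "bb" => no
  Position 7: "bb" => no
Total occurrences: 0

0


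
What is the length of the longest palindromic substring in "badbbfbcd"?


Input: "badbbfbcd"
Checking substrings for palindromes:
  [4:7] "bfb" (len 3) => palindrome
  [3:5] "bb" (len 2) => palindrome
Longest palindromic substring: "bfb" with length 3

3


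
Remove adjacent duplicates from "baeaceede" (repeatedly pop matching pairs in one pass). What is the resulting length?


Input: baeaceede
Stack-based adjacent duplicate removal:
  Read 'b': push. Stack: b
  Read 'a': push. Stack: ba
  Read 'e': push. Stack: bae
  Read 'a': push. Stack: baea
  Read 'c': push. Stack: baeac
  Read 'e': push. Stack: baeace
  Read 'e': matches stack top 'e' => pop. Stack: baeac
  Read 'd': push. Stack: baeacd
  Read 'e': push. Stack: baeacde
Final stack: "baeacde" (length 7)

7


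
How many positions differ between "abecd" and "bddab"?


Comparing "abecd" and "bddab" position by position:
  Position 0: 'a' vs 'b' => DIFFER
  Position 1: 'b' vs 'd' => DIFFER
  Position 2: 'e' vs 'd' => DIFFER
  Position 3: 'c' vs 'a' => DIFFER
  Position 4: 'd' vs 'b' => DIFFER
Positions that differ: 5

5


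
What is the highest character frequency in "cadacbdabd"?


Input: cadacbdabd
Character counts:
  'a': 3
  'b': 2
  'c': 2
  'd': 3
Maximum frequency: 3

3


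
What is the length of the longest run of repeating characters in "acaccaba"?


Input: "acaccaba"
Scanning for longest run:
  Position 1 ('c'): new char, reset run to 1
  Position 2 ('a'): new char, reset run to 1
  Position 3 ('c'): new char, reset run to 1
  Position 4 ('c'): continues run of 'c', length=2
  Position 5 ('a'): new char, reset run to 1
  Position 6 ('b'): new char, reset run to 1
  Position 7 ('a'): new char, reset run to 1
Longest run: 'c' with length 2

2


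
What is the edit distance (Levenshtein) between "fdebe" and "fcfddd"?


Computing edit distance: "fdebe" -> "fcfddd"
DP table:
           f    c    f    d    d    d
      0    1    2    3    4    5    6
  f   1    0    1    2    3    4    5
  d   2    1    1    2    2    3    4
  e   3    2    2    2    3    3    4
  b   4    3    3    3    3    4    4
  e   5    4    4    4    4    4    5
Edit distance = dp[5][6] = 5

5


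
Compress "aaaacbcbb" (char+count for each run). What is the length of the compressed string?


Input: aaaacbcbb
Runs:
  'a' x 4 => "a4"
  'c' x 1 => "c1"
  'b' x 1 => "b1"
  'c' x 1 => "c1"
  'b' x 2 => "b2"
Compressed: "a4c1b1c1b2"
Compressed length: 10

10


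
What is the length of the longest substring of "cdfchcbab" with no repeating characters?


Input: "cdfchcbab"
Sliding window (track last position of each char):
  Position 0 ('c'): window [0,0] length 1 -- new best
  Position 1 ('d'): window [0,1] length 2 -- new best
  Position 2 ('f'): window [0,2] length 3 -- new best
  Position 3 ('c'): repeat (last at 0), move window start to 1
  Position 3 ('c'): window [1,3] length 3
  Position 4 ('h'): window [1,4] length 4 -- new best
  Position 5 ('c'): repeat (last at 3), move window start to 4
  Position 5 ('c'): window [4,5] length 2
  Position 6 ('b'): window [4,6] length 3
  Position 7 ('a'): window [4,7] length 4
  Position 8 ('b'): repeat (last at 6), move window start to 7
  Position 8 ('b'): window [7,8] length 2
Longest substring with no repeats: "dfch" with length 4

4


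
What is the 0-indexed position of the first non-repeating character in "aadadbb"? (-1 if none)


Input: aadadbb
Character frequencies:
  'a': 3
  'b': 2
  'd': 2
Scanning left to right for freq == 1:
  Position 0 ('a'): freq=3, skip
  Position 1 ('a'): freq=3, skip
  Position 2 ('d'): freq=2, skip
  Position 3 ('a'): freq=3, skip
  Position 4 ('d'): freq=2, skip
  Position 5 ('b'): freq=2, skip
  Position 6 ('b'): freq=2, skip
  No unique character found => answer = -1

-1


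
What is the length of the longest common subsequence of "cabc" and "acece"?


LCS of "cabc" and "acece"
DP table:
           a    c    e    c    e
      0    0    0    0    0    0
  c   0    0    1    1    1    1
  a   0    1    1    1    1    1
  b   0    1    1    1    1    1
  c   0    1    2    2    2    2
LCS length = dp[4][5] = 2

2


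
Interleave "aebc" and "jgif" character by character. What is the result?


Interleaving "aebc" and "jgif":
  Position 0: 'a' from first, 'j' from second => "aj"
  Position 1: 'e' from first, 'g' from second => "eg"
  Position 2: 'b' from first, 'i' from second => "bi"
  Position 3: 'c' from first, 'f' from second => "cf"
Result: ajegbicf

ajegbicf


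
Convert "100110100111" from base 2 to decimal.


Input: "100110100111" in base 2
Positional expansion:
  Digit '1' (value 1) x 2^11 = 2048
  Digit '0' (value 0) x 2^10 = 0
  Digit '0' (value 0) x 2^9 = 0
  Digit '1' (value 1) x 2^8 = 256
  Digit '1' (value 1) x 2^7 = 128
  Digit '0' (value 0) x 2^6 = 0
  Digit '1' (value 1) x 2^5 = 32
  Digit '0' (value 0) x 2^4 = 0
  Digit '0' (value 0) x 2^3 = 0
  Digit '1' (value 1) x 2^2 = 4
  Digit '1' (value 1) x 2^1 = 2
  Digit '1' (value 1) x 2^0 = 1
Sum = 2471

2471
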